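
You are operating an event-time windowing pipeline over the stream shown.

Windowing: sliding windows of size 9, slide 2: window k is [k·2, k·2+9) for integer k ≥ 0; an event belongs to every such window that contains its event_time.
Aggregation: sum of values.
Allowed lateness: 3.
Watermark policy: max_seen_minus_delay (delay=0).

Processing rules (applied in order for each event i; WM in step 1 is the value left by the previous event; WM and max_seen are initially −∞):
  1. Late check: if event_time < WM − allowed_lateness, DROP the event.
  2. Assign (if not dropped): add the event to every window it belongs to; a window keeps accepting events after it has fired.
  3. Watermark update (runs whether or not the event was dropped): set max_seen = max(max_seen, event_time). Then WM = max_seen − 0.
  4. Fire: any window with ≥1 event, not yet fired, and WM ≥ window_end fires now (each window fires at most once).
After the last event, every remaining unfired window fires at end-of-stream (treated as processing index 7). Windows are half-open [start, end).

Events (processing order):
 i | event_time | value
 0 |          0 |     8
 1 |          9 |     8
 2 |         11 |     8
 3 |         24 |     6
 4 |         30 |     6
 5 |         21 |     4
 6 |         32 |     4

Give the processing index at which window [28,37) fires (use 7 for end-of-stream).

i=0 t=0 v=8: → [0,9); WM=0
i=1 t=9 v=8: → [8,17),[6,15),[4,13),[2,11); WM=9; [0,9) fires=8
i=2 t=11 v=8: → [10,19),[8,17),[6,15),[4,13); WM=11; [2,11) fires=8
i=3 t=24 v=6: → [24,33),[22,31),[20,29),[18,27),[16,25); WM=24; [4,13) fires=16 [6,15) fires=16 [8,17) fires=16 [10,19) fires=8
i=4 t=30 v=6: → [30,39),[28,37),[26,35),[24,33),[22,31); WM=30; [16,25) fires=6 [18,27) fires=6 [20,29) fires=6
i=5 t=21 v=4: DROP (t<30-3); WM=30
i=6 t=32 v=4: → [32,41),[30,39),[28,37),[26,35),[24,33); WM=32; [22,31) fires=12

7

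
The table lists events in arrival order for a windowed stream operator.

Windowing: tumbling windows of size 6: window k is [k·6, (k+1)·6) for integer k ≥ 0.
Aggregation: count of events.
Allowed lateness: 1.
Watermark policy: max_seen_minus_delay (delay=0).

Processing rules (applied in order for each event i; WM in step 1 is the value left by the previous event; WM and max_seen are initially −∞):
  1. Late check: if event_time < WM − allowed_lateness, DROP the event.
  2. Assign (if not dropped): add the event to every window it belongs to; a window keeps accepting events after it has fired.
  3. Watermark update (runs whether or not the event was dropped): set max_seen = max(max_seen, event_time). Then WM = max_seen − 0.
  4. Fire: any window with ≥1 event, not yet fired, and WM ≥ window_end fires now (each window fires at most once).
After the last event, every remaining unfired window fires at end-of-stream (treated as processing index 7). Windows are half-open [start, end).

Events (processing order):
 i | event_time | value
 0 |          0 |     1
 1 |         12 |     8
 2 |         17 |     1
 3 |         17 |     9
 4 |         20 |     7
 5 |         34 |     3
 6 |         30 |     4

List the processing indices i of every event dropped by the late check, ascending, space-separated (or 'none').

i=0 t=0 v=1: → [0,6); WM=0
i=1 t=12 v=8: → [12,18); WM=12; [0,6) fires=1
i=2 t=17 v=1: → [12,18); WM=17
i=3 t=17 v=9: → [12,18); WM=17
i=4 t=20 v=7: → [18,24); WM=20; [12,18) fires=3
i=5 t=34 v=3: → [30,36); WM=34; [18,24) fires=1
i=6 t=30 v=4: DROP (t<34-1); WM=34

6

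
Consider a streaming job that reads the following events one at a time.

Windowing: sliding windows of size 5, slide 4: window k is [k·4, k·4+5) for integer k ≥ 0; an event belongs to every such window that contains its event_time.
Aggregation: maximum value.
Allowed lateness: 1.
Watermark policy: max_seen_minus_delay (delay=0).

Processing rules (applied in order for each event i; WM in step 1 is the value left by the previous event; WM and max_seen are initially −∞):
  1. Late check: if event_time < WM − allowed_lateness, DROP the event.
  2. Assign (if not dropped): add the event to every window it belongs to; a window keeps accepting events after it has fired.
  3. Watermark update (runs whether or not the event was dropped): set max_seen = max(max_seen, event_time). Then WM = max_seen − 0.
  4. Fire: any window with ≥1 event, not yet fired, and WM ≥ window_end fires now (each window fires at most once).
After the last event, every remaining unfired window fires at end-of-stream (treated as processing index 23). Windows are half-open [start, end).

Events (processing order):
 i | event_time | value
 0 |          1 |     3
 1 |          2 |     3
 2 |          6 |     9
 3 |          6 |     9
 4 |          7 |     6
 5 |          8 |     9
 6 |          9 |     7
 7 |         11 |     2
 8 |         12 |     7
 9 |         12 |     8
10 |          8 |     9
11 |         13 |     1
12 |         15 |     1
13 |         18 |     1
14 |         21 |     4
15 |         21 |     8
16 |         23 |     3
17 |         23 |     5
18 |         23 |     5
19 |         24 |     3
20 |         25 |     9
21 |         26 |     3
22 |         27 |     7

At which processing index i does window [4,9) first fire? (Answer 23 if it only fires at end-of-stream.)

i=0 t=1 v=3: → [0,5); WM=1
i=1 t=2 v=3: → [0,5); WM=2
i=2 t=6 v=9: → [4,9); WM=6; [0,5) fires=3
i=3 t=6 v=9: → [4,9); WM=6
i=4 t=7 v=6: → [4,9); WM=7
i=5 t=8 v=9: → [8,13),[4,9); WM=8
i=6 t=9 v=7: → [8,13); WM=9; [4,9) fires=9
i=7 t=11 v=2: → [8,13); WM=11
i=8 t=12 v=7: → [12,17),[8,13); WM=12
i=9 t=12 v=8: → [12,17),[8,13); WM=12
i=10 t=8 v=9: DROP (t<12-1); WM=12
i=11 t=13 v=1: → [12,17); WM=13; [8,13) fires=9
i=12 t=15 v=1: → [12,17); WM=15
i=13 t=18 v=1: → [16,21); WM=18; [12,17) fires=8
i=14 t=21 v=4: → [20,25); WM=21; [16,21) fires=1
i=15 t=21 v=8: → [20,25); WM=21
i=16 t=23 v=3: → [20,25); WM=23
i=17 t=23 v=5: → [20,25); WM=23
i=18 t=23 v=5: → [20,25); WM=23
i=19 t=24 v=3: → [24,29),[20,25); WM=24
i=20 t=25 v=9: → [24,29); WM=25; [20,25) fires=8
i=21 t=26 v=3: → [24,29); WM=26
i=22 t=27 v=7: → [24,29); WM=27

6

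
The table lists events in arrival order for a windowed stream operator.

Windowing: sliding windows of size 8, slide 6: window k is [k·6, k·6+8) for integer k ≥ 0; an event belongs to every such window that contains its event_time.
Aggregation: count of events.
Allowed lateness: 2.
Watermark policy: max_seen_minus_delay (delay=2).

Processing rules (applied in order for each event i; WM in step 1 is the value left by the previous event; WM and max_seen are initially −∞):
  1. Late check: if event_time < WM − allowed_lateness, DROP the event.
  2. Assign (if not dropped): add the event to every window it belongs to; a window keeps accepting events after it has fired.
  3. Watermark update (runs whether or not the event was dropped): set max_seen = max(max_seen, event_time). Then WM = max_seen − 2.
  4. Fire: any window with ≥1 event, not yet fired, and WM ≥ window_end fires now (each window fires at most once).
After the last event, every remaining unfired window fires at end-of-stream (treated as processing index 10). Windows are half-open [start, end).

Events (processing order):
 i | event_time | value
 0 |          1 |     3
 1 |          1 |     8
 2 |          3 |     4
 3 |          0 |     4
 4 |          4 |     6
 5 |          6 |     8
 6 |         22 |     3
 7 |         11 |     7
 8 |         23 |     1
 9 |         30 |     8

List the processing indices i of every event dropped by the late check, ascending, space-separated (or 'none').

i=0 t=1 v=3: → [0,8); WM=-1
i=1 t=1 v=8: → [0,8); WM=-1
i=2 t=3 v=4: → [0,8); WM=1
i=3 t=0 v=4: → [0,8); WM=1
i=4 t=4 v=6: → [0,8); WM=2
i=5 t=6 v=8: → [6,14),[0,8); WM=4
i=6 t=22 v=3: → [18,26); WM=20; [0,8) fires=6 [6,14) fires=1
i=7 t=11 v=7: DROP (t<20-2); WM=20
i=8 t=23 v=1: → [18,26); WM=21
i=9 t=30 v=8: → [30,38),[24,32); WM=28; [18,26) fires=2

7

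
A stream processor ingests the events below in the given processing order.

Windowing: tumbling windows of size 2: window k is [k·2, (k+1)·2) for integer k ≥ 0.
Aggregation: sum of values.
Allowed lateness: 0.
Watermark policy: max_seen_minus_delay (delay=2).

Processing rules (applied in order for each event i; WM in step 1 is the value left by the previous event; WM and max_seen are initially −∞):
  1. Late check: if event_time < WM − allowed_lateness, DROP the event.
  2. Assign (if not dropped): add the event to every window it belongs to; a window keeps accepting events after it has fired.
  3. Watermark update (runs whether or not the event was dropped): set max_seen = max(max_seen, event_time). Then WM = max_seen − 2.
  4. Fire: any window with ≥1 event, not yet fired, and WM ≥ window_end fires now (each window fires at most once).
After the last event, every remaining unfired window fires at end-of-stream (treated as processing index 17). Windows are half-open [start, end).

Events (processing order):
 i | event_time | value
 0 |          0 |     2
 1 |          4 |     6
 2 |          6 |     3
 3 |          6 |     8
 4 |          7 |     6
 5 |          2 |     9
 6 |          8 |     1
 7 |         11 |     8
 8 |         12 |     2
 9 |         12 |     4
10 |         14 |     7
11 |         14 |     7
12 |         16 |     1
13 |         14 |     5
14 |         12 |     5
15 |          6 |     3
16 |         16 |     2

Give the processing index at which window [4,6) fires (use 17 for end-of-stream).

6

i=0 t=0 v=2: → [0,2); WM=-2
i=1 t=4 v=6: → [4,6); WM=2; [0,2) fires=2
i=2 t=6 v=3: → [6,8); WM=4
i=3 t=6 v=8: → [6,8); WM=4
i=4 t=7 v=6: → [6,8); WM=5
i=5 t=2 v=9: DROP (t<5-0); WM=5
i=6 t=8 v=1: → [8,10); WM=6; [4,6) fires=6
i=7 t=11 v=8: → [10,12); WM=9; [6,8) fires=17
i=8 t=12 v=2: → [12,14); WM=10; [8,10) fires=1
i=9 t=12 v=4: → [12,14); WM=10
i=10 t=14 v=7: → [14,16); WM=12; [10,12) fires=8
i=11 t=14 v=7: → [14,16); WM=12
i=12 t=16 v=1: → [16,18); WM=14; [12,14) fires=6
i=13 t=14 v=5: → [14,16); WM=14
i=14 t=12 v=5: DROP (t<14-0); WM=14
i=15 t=6 v=3: DROP (t<14-0); WM=14
i=16 t=16 v=2: → [16,18); WM=14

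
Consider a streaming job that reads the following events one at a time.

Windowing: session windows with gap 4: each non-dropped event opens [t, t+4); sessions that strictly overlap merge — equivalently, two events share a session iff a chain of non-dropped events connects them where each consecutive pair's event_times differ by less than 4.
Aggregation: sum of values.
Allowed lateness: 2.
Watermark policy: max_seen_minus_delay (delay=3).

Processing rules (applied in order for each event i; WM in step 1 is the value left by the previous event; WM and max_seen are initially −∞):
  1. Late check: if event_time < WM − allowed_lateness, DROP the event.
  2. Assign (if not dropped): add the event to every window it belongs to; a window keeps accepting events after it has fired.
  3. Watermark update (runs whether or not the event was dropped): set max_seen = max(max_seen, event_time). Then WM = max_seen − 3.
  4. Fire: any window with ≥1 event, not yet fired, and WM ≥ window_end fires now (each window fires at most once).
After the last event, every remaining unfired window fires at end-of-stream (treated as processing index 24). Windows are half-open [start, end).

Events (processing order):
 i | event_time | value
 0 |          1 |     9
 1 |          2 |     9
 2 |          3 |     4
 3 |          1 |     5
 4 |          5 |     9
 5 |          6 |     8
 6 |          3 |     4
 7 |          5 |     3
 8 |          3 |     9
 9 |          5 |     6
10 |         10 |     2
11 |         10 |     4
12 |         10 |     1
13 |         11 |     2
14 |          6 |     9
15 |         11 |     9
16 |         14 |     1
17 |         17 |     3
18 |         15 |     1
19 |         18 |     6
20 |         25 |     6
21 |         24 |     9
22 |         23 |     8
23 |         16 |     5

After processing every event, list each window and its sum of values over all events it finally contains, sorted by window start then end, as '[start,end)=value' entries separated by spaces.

i=0 t=1 v=9: → [1,5); WM=-2
i=1 t=2 v=9: → [1,6); WM=-1
i=2 t=3 v=4: → [1,7); WM=0
i=3 t=1 v=5: → [1,7); WM=0
i=4 t=5 v=9: → [1,9); WM=2
i=5 t=6 v=8: → [1,10); WM=3
i=6 t=3 v=4: → [1,10); WM=3
i=7 t=5 v=3: → [1,10); WM=3
i=8 t=3 v=9: → [1,10); WM=3
i=9 t=5 v=6: → [1,10); WM=3
i=10 t=10 v=2: → [10,14); WM=7
i=11 t=10 v=4: → [10,14); WM=7
i=12 t=10 v=1: → [10,14); WM=7
i=13 t=11 v=2: → [10,15); WM=8
i=14 t=6 v=9: → [1,10); WM=8
i=15 t=11 v=9: → [10,15); WM=8
i=16 t=14 v=1: → [10,18); WM=11
i=17 t=17 v=3: → [10,21); WM=14
i=18 t=15 v=1: → [10,21); WM=14
i=19 t=18 v=6: → [10,22); WM=15
i=20 t=25 v=6: → [25,29); WM=22
i=21 t=24 v=9: → [24,29); WM=22
i=22 t=23 v=8: → [23,29); WM=22
i=23 t=16 v=5: DROP (t<22-2); WM=22

[1,10)=75 [10,22)=29 [23,29)=23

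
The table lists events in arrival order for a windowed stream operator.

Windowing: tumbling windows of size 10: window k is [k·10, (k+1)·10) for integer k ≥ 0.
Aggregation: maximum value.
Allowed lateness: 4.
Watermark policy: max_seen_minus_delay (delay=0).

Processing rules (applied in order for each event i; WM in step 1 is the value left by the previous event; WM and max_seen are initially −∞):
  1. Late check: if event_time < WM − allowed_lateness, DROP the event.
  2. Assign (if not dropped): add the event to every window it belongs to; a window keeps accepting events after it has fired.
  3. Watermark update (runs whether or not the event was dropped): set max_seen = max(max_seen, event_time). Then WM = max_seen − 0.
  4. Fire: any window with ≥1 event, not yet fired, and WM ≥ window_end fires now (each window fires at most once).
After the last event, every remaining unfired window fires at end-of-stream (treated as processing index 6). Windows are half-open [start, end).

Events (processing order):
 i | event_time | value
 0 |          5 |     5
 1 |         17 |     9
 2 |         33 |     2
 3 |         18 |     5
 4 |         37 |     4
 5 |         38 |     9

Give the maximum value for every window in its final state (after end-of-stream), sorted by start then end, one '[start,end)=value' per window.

[0,10)=5 [10,20)=9 [30,40)=9

i=0 t=5 v=5: → [0,10); WM=5
i=1 t=17 v=9: → [10,20); WM=17; [0,10) fires=5
i=2 t=33 v=2: → [30,40); WM=33; [10,20) fires=9
i=3 t=18 v=5: DROP (t<33-4); WM=33
i=4 t=37 v=4: → [30,40); WM=37
i=5 t=38 v=9: → [30,40); WM=38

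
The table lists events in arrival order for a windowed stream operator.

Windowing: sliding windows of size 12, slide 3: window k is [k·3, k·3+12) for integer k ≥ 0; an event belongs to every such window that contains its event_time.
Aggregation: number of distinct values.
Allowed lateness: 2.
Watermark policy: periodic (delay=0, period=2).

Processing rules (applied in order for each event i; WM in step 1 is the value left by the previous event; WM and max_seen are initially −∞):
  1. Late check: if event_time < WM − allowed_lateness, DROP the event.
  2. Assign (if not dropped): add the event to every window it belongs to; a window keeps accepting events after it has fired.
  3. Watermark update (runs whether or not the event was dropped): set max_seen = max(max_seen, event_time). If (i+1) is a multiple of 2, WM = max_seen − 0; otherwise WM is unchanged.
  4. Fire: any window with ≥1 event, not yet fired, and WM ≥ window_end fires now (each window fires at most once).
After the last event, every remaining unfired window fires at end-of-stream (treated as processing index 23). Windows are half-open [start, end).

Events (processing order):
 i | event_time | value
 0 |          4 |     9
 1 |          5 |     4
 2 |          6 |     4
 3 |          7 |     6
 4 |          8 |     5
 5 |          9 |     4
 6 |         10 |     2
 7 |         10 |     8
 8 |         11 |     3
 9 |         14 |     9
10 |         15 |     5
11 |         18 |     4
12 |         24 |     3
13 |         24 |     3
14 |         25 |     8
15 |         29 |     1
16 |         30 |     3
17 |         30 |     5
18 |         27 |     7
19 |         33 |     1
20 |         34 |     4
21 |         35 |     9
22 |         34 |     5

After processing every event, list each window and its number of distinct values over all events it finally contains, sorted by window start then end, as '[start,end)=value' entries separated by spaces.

[0,12)=7 [3,15)=7 [6,18)=7 [9,21)=6 [12,24)=3 [15,27)=4 [18,30)=4 [21,33)=4 [24,36)=6 [27,39)=5 [30,42)=5 [33,45)=4

i=0 t=4 v=9: → [3,15),[0,12); WM=−∞
i=1 t=5 v=4: → [3,15),[0,12); WM=5
i=2 t=6 v=4: → [6,18),[3,15),[0,12); WM=5
i=3 t=7 v=6: → [6,18),[3,15),[0,12); WM=7
i=4 t=8 v=5: → [6,18),[3,15),[0,12); WM=7
i=5 t=9 v=4: → [9,21),[6,18),[3,15),[0,12); WM=9
i=6 t=10 v=2: → [9,21),[6,18),[3,15),[0,12); WM=9
i=7 t=10 v=8: → [9,21),[6,18),[3,15),[0,12); WM=10
i=8 t=11 v=3: → [9,21),[6,18),[3,15),[0,12); WM=10
i=9 t=14 v=9: → [12,24),[9,21),[6,18),[3,15); WM=14; [0,12) fires=7
i=10 t=15 v=5: → [15,27),[12,24),[9,21),[6,18); WM=14
i=11 t=18 v=4: → [18,30),[15,27),[12,24),[9,21); WM=18; [3,15) fires=7 [6,18) fires=7
i=12 t=24 v=3: → [24,36),[21,33),[18,30),[15,27); WM=18
i=13 t=24 v=3: → [24,36),[21,33),[18,30),[15,27); WM=24; [9,21) fires=6 [12,24) fires=3
i=14 t=25 v=8: → [24,36),[21,33),[18,30),[15,27); WM=24
i=15 t=29 v=1: → [27,39),[24,36),[21,33),[18,30); WM=29; [15,27) fires=4
i=16 t=30 v=3: → [30,42),[27,39),[24,36),[21,33); WM=29
i=17 t=30 v=5: → [30,42),[27,39),[24,36),[21,33); WM=30; [18,30) fires=4
i=18 t=27 v=7: DROP (t<30-2); WM=30
i=19 t=33 v=1: → [33,45),[30,42),[27,39),[24,36); WM=33; [21,33) fires=4
i=20 t=34 v=4: → [33,45),[30,42),[27,39),[24,36); WM=33
i=21 t=35 v=9: → [33,45),[30,42),[27,39),[24,36); WM=35
i=22 t=34 v=5: → [33,45),[30,42),[27,39),[24,36); WM=35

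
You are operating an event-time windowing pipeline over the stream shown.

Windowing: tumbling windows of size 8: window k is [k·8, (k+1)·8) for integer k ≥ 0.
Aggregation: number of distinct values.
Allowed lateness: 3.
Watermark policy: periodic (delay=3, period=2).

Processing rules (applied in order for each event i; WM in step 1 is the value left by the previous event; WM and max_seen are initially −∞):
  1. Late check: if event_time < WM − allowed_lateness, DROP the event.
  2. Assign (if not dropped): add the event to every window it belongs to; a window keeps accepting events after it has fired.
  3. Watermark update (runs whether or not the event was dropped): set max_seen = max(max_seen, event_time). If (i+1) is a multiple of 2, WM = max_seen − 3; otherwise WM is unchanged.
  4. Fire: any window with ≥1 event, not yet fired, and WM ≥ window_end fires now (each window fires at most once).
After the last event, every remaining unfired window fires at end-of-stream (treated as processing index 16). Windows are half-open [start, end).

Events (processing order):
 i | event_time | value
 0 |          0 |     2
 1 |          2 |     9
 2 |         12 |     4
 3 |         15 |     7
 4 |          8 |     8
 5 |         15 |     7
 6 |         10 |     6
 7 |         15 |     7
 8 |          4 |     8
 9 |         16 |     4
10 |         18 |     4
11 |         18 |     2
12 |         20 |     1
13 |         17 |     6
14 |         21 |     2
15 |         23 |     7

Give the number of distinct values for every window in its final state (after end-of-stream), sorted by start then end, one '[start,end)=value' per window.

[0,8)=2 [8,16)=3 [16,24)=5

i=0 t=0 v=2: → [0,8); WM=−∞
i=1 t=2 v=9: → [0,8); WM=-1
i=2 t=12 v=4: → [8,16); WM=-1
i=3 t=15 v=7: → [8,16); WM=12; [0,8) fires=2
i=4 t=8 v=8: DROP (t<12-3); WM=12
i=5 t=15 v=7: → [8,16); WM=12
i=6 t=10 v=6: → [8,16); WM=12
i=7 t=15 v=7: → [8,16); WM=12
i=8 t=4 v=8: DROP (t<12-3); WM=12
i=9 t=16 v=4: → [16,24); WM=13
i=10 t=18 v=4: → [16,24); WM=13
i=11 t=18 v=2: → [16,24); WM=15
i=12 t=20 v=1: → [16,24); WM=15
i=13 t=17 v=6: → [16,24); WM=17; [8,16) fires=3
i=14 t=21 v=2: → [16,24); WM=17
i=15 t=23 v=7: → [16,24); WM=20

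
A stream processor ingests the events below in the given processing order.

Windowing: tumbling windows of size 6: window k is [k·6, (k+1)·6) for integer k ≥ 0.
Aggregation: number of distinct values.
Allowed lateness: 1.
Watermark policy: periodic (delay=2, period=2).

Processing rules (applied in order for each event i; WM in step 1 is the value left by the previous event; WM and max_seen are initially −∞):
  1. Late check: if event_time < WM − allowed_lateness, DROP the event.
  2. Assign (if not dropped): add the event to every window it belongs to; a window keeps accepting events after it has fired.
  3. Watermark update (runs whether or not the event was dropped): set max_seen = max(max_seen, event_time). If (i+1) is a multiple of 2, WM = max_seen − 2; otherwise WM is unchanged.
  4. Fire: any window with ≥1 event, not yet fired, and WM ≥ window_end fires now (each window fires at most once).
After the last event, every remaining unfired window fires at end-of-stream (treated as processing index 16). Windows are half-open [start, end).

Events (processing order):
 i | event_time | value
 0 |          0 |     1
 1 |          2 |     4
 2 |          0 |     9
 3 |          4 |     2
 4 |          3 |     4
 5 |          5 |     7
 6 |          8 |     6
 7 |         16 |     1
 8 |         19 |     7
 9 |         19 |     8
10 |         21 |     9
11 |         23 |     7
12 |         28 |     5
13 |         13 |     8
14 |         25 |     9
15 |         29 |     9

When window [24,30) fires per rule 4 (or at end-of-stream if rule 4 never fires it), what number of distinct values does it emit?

i=0 t=0 v=1: → [0,6); WM=−∞
i=1 t=2 v=4: → [0,6); WM=0
i=2 t=0 v=9: → [0,6); WM=0
i=3 t=4 v=2: → [0,6); WM=2
i=4 t=3 v=4: → [0,6); WM=2
i=5 t=5 v=7: → [0,6); WM=3
i=6 t=8 v=6: → [6,12); WM=3
i=7 t=16 v=1: → [12,18); WM=14; [0,6) fires=5 [6,12) fires=1
i=8 t=19 v=7: → [18,24); WM=14
i=9 t=19 v=8: → [18,24); WM=17
i=10 t=21 v=9: → [18,24); WM=17
i=11 t=23 v=7: → [18,24); WM=21; [12,18) fires=1
i=12 t=28 v=5: → [24,30); WM=21
i=13 t=13 v=8: DROP (t<21-1); WM=26; [18,24) fires=3
i=14 t=25 v=9: → [24,30); WM=26
i=15 t=29 v=9: → [24,30); WM=27

2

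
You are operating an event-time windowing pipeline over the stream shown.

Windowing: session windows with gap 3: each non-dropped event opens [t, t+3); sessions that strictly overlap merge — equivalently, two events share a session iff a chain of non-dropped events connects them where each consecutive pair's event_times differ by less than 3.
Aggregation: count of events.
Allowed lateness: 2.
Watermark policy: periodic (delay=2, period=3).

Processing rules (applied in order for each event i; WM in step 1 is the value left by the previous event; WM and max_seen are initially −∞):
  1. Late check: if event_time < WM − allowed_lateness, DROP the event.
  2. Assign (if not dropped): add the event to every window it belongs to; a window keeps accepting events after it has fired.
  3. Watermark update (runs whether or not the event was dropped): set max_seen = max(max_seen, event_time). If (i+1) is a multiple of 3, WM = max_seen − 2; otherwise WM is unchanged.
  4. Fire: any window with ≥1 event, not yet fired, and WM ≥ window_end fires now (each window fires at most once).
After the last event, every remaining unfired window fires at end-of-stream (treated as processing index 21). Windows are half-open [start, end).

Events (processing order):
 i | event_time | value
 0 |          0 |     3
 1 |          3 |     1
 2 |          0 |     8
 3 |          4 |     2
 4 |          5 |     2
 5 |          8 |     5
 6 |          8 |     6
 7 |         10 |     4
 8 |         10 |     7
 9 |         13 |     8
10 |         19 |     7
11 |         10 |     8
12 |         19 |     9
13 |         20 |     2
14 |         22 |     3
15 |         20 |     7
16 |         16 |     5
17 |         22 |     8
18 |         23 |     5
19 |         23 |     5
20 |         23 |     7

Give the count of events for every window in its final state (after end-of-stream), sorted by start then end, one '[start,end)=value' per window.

[0,3)=2 [3,8)=3 [8,13)=5 [13,16)=1 [19,26)=9

i=0 t=0 v=3: → [0,3); WM=−∞
i=1 t=3 v=1: → [3,6); WM=−∞
i=2 t=0 v=8: → [0,3); WM=1
i=3 t=4 v=2: → [3,7); WM=1
i=4 t=5 v=2: → [3,8); WM=1
i=5 t=8 v=5: → [8,11); WM=6
i=6 t=8 v=6: → [8,11); WM=6
i=7 t=10 v=4: → [8,13); WM=6
i=8 t=10 v=7: → [8,13); WM=8
i=9 t=13 v=8: → [13,16); WM=8
i=10 t=19 v=7: → [19,22); WM=8
i=11 t=10 v=8: → [8,13); WM=17
i=12 t=19 v=9: → [19,22); WM=17
i=13 t=20 v=2: → [19,23); WM=17
i=14 t=22 v=3: → [19,25); WM=20
i=15 t=20 v=7: → [19,25); WM=20
i=16 t=16 v=5: DROP (t<20-2); WM=20
i=17 t=22 v=8: → [19,25); WM=20
i=18 t=23 v=5: → [19,26); WM=20
i=19 t=23 v=5: → [19,26); WM=20
i=20 t=23 v=7: → [19,26); WM=21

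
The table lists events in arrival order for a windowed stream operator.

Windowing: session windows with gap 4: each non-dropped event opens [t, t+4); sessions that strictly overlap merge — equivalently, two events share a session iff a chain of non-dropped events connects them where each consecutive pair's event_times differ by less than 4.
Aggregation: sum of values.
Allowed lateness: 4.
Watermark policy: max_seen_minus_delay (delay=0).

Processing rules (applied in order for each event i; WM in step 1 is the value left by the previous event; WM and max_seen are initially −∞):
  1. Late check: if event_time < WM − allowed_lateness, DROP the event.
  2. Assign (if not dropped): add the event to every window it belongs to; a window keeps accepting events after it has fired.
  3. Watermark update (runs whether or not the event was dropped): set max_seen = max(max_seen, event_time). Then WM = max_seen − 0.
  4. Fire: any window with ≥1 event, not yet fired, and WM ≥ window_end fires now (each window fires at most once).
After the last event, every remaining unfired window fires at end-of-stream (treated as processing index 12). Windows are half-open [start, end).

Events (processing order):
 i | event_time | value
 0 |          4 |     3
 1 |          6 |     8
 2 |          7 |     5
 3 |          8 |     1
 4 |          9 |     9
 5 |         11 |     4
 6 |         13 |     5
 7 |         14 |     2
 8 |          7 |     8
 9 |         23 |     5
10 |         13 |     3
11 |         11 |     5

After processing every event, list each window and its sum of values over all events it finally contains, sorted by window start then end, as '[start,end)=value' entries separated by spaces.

[4,18)=37 [23,27)=5

i=0 t=4 v=3: → [4,8); WM=4
i=1 t=6 v=8: → [4,10); WM=6
i=2 t=7 v=5: → [4,11); WM=7
i=3 t=8 v=1: → [4,12); WM=8
i=4 t=9 v=9: → [4,13); WM=9
i=5 t=11 v=4: → [4,15); WM=11
i=6 t=13 v=5: → [4,17); WM=13
i=7 t=14 v=2: → [4,18); WM=14
i=8 t=7 v=8: DROP (t<14-4); WM=14
i=9 t=23 v=5: → [23,27); WM=23
i=10 t=13 v=3: DROP (t<23-4); WM=23
i=11 t=11 v=5: DROP (t<23-4); WM=23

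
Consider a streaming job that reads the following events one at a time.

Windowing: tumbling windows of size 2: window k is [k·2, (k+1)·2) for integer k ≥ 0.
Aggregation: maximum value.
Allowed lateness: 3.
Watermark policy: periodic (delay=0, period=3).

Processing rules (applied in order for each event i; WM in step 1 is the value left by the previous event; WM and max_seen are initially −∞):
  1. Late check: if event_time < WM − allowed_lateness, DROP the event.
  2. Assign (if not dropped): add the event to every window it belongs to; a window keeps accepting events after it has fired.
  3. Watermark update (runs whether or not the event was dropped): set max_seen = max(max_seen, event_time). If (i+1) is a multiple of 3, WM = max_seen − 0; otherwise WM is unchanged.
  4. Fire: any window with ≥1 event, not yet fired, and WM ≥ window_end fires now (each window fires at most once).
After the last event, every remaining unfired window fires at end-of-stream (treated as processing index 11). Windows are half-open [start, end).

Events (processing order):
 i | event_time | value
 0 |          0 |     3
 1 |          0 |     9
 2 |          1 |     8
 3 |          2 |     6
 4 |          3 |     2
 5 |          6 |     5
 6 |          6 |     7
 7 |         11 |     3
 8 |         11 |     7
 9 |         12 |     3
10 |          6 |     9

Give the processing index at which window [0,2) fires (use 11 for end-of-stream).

5

i=0 t=0 v=3: → [0,2); WM=−∞
i=1 t=0 v=9: → [0,2); WM=−∞
i=2 t=1 v=8: → [0,2); WM=1
i=3 t=2 v=6: → [2,4); WM=1
i=4 t=3 v=2: → [2,4); WM=1
i=5 t=6 v=5: → [6,8); WM=6; [0,2) fires=9 [2,4) fires=6
i=6 t=6 v=7: → [6,8); WM=6
i=7 t=11 v=3: → [10,12); WM=6
i=8 t=11 v=7: → [10,12); WM=11; [6,8) fires=7
i=9 t=12 v=3: → [12,14); WM=11
i=10 t=6 v=9: DROP (t<11-3); WM=11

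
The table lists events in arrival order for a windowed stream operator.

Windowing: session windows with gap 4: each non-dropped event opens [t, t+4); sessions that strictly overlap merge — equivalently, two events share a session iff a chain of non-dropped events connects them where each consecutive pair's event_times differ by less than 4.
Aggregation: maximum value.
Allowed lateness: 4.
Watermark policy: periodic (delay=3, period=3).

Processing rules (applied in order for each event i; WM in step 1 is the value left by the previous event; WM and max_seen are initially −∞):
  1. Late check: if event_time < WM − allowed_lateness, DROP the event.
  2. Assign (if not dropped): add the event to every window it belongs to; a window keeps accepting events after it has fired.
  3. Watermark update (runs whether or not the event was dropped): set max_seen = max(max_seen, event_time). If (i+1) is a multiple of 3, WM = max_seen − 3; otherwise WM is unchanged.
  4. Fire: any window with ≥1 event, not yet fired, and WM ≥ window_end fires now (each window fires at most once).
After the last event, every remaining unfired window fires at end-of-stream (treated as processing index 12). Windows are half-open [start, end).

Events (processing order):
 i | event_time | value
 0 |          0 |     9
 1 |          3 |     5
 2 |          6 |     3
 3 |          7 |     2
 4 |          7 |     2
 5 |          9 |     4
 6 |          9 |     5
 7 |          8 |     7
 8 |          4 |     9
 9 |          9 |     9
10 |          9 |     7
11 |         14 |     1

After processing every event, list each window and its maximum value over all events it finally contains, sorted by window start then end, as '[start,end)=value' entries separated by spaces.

[0,13)=9 [14,18)=1

i=0 t=0 v=9: → [0,4); WM=−∞
i=1 t=3 v=5: → [0,7); WM=−∞
i=2 t=6 v=3: → [0,10); WM=3
i=3 t=7 v=2: → [0,11); WM=3
i=4 t=7 v=2: → [0,11); WM=3
i=5 t=9 v=4: → [0,13); WM=6
i=6 t=9 v=5: → [0,13); WM=6
i=7 t=8 v=7: → [0,13); WM=6
i=8 t=4 v=9: → [0,13); WM=6
i=9 t=9 v=9: → [0,13); WM=6
i=10 t=9 v=7: → [0,13); WM=6
i=11 t=14 v=1: → [14,18); WM=11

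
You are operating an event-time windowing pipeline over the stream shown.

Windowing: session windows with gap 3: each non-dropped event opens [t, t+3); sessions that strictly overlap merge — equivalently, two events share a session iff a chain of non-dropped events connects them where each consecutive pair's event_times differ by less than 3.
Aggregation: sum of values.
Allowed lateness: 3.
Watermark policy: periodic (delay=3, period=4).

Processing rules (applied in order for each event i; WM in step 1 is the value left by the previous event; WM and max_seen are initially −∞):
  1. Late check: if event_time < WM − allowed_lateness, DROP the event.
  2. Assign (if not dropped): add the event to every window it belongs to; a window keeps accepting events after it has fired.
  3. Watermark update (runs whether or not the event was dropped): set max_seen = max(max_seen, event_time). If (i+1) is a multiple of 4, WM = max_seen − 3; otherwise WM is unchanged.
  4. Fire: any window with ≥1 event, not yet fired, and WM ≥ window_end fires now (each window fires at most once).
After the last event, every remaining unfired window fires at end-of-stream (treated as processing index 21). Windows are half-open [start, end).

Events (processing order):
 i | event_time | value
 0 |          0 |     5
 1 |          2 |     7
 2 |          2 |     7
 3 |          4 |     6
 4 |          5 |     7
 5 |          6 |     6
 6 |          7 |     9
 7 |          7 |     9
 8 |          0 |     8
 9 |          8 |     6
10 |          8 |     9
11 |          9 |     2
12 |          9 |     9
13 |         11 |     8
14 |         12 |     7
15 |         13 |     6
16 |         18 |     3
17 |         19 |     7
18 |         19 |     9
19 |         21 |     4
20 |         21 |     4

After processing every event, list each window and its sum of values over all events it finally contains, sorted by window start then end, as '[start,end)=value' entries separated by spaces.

i=0 t=0 v=5: → [0,3); WM=−∞
i=1 t=2 v=7: → [0,5); WM=−∞
i=2 t=2 v=7: → [0,5); WM=−∞
i=3 t=4 v=6: → [0,7); WM=1
i=4 t=5 v=7: → [0,8); WM=1
i=5 t=6 v=6: → [0,9); WM=1
i=6 t=7 v=9: → [0,10); WM=1
i=7 t=7 v=9: → [0,10); WM=4
i=8 t=0 v=8: DROP (t<4-3); WM=4
i=9 t=8 v=6: → [0,11); WM=4
i=10 t=8 v=9: → [0,11); WM=4
i=11 t=9 v=2: → [0,12); WM=6
i=12 t=9 v=9: → [0,12); WM=6
i=13 t=11 v=8: → [0,14); WM=6
i=14 t=12 v=7: → [0,15); WM=6
i=15 t=13 v=6: → [0,16); WM=10
i=16 t=18 v=3: → [18,21); WM=10
i=17 t=19 v=7: → [18,22); WM=10
i=18 t=19 v=9: → [18,22); WM=10
i=19 t=21 v=4: → [18,24); WM=18
i=20 t=21 v=4: → [18,24); WM=18

[0,16)=103 [18,24)=27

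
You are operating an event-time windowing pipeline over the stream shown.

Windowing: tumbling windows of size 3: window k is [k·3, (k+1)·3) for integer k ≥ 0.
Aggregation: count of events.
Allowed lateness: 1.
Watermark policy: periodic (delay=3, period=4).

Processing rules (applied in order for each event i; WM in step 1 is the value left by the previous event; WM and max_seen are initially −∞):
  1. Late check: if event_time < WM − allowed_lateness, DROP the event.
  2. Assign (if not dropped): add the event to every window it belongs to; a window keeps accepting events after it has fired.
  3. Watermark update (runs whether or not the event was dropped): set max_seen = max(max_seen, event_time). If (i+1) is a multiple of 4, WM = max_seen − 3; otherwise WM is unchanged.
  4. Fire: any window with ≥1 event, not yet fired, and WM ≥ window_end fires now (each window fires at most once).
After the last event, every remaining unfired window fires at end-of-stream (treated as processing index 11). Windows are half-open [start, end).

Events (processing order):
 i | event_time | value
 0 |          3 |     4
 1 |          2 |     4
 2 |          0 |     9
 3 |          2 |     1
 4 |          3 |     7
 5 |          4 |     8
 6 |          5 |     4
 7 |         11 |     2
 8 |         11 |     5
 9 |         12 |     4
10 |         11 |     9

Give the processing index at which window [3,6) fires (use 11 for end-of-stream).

i=0 t=3 v=4: → [3,6); WM=−∞
i=1 t=2 v=4: → [0,3); WM=−∞
i=2 t=0 v=9: → [0,3); WM=−∞
i=3 t=2 v=1: → [0,3); WM=0
i=4 t=3 v=7: → [3,6); WM=0
i=5 t=4 v=8: → [3,6); WM=0
i=6 t=5 v=4: → [3,6); WM=0
i=7 t=11 v=2: → [9,12); WM=8; [0,3) fires=3 [3,6) fires=4
i=8 t=11 v=5: → [9,12); WM=8
i=9 t=12 v=4: → [12,15); WM=8
i=10 t=11 v=9: → [9,12); WM=8

7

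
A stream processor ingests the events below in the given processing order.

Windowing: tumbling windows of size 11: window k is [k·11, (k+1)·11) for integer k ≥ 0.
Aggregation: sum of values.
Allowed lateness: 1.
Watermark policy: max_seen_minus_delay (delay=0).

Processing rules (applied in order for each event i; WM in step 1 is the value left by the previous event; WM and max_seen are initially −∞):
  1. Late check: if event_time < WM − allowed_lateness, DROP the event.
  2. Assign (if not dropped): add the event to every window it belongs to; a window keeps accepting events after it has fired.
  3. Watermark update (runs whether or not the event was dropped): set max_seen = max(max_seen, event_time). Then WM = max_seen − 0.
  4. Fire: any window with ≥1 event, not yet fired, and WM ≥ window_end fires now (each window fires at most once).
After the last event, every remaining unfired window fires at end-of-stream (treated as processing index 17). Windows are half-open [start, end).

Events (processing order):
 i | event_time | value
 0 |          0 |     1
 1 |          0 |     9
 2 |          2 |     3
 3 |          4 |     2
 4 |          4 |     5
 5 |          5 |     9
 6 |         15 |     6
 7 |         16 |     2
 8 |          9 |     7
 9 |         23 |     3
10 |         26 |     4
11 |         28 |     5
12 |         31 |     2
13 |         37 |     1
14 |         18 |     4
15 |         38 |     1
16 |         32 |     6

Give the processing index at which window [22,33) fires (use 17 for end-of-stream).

i=0 t=0 v=1: → [0,11); WM=0
i=1 t=0 v=9: → [0,11); WM=0
i=2 t=2 v=3: → [0,11); WM=2
i=3 t=4 v=2: → [0,11); WM=4
i=4 t=4 v=5: → [0,11); WM=4
i=5 t=5 v=9: → [0,11); WM=5
i=6 t=15 v=6: → [11,22); WM=15; [0,11) fires=29
i=7 t=16 v=2: → [11,22); WM=16
i=8 t=9 v=7: DROP (t<16-1); WM=16
i=9 t=23 v=3: → [22,33); WM=23; [11,22) fires=8
i=10 t=26 v=4: → [22,33); WM=26
i=11 t=28 v=5: → [22,33); WM=28
i=12 t=31 v=2: → [22,33); WM=31
i=13 t=37 v=1: → [33,44); WM=37; [22,33) fires=14
i=14 t=18 v=4: DROP (t<37-1); WM=37
i=15 t=38 v=1: → [33,44); WM=38
i=16 t=32 v=6: DROP (t<38-1); WM=38

13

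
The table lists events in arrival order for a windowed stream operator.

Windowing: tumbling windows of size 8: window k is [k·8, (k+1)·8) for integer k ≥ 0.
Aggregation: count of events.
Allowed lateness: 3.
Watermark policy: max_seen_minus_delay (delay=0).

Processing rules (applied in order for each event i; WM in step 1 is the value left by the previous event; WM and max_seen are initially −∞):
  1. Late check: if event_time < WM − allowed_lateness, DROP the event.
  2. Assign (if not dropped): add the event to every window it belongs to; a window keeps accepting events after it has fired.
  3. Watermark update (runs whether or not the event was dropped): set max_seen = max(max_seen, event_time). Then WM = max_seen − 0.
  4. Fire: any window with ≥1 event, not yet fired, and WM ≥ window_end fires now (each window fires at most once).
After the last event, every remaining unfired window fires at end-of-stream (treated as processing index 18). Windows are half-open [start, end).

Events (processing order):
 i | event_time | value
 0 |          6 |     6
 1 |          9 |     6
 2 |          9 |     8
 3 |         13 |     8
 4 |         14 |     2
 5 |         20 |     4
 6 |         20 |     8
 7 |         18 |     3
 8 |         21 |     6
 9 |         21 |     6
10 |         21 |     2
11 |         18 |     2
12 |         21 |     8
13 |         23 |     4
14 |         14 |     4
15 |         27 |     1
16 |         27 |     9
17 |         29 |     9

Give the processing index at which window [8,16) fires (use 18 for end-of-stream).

5

i=0 t=6 v=6: → [0,8); WM=6
i=1 t=9 v=6: → [8,16); WM=9; [0,8) fires=1
i=2 t=9 v=8: → [8,16); WM=9
i=3 t=13 v=8: → [8,16); WM=13
i=4 t=14 v=2: → [8,16); WM=14
i=5 t=20 v=4: → [16,24); WM=20; [8,16) fires=4
i=6 t=20 v=8: → [16,24); WM=20
i=7 t=18 v=3: → [16,24); WM=20
i=8 t=21 v=6: → [16,24); WM=21
i=9 t=21 v=6: → [16,24); WM=21
i=10 t=21 v=2: → [16,24); WM=21
i=11 t=18 v=2: → [16,24); WM=21
i=12 t=21 v=8: → [16,24); WM=21
i=13 t=23 v=4: → [16,24); WM=23
i=14 t=14 v=4: DROP (t<23-3); WM=23
i=15 t=27 v=1: → [24,32); WM=27; [16,24) fires=9
i=16 t=27 v=9: → [24,32); WM=27
i=17 t=29 v=9: → [24,32); WM=29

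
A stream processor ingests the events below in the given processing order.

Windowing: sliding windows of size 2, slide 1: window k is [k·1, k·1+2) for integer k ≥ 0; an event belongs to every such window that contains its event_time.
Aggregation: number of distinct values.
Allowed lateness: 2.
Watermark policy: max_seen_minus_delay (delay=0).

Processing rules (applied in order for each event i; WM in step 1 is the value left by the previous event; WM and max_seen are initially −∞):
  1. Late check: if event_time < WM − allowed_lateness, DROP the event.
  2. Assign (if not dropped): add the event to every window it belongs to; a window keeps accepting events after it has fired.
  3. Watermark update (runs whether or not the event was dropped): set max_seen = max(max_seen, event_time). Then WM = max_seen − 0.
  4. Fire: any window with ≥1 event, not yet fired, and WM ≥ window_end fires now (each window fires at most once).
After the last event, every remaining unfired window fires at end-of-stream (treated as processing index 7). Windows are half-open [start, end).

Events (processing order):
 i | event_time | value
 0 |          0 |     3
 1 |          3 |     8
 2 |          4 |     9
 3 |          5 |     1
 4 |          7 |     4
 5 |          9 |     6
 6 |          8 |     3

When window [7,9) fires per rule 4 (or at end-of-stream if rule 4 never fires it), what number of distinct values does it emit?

1

i=0 t=0 v=3: → [0,2); WM=0
i=1 t=3 v=8: → [3,5),[2,4); WM=3; [0,2) fires=1
i=2 t=4 v=9: → [4,6),[3,5); WM=4; [2,4) fires=1
i=3 t=5 v=1: → [5,7),[4,6); WM=5; [3,5) fires=2
i=4 t=7 v=4: → [7,9),[6,8); WM=7; [4,6) fires=2 [5,7) fires=1
i=5 t=9 v=6: → [9,11),[8,10); WM=9; [6,8) fires=1 [7,9) fires=1
i=6 t=8 v=3: → [8,10),[7,9); WM=9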